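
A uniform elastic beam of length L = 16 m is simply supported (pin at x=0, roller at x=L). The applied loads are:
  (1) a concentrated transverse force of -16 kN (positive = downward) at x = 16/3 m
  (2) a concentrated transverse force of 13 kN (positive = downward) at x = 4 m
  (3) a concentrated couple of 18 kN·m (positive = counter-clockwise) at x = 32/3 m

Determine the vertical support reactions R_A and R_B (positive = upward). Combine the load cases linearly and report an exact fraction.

Load 1 — point force P=-16 kN at a=16/3 m (b=L-a=32/3):
  R_A = Pb/L = (-16)·(32/3)/16 = -32/3 kN
  R_B = Pa/L = (-16)·(16/3)/16 = -16/3 kN
Load 2 — point force P=13 kN at a=4 m (b=L-a=12):
  R_A = Pb/L = 13·12/16 = 39/4 kN
  R_B = Pa/L = 13·4/16 = 13/4 kN
Load 3 — applied couple M₀=18 kN·m at a=32/3 m (b=L-a=16/3):
  R_A = M₀/L = 18/16 = 9/8 kN
  R_B = -M₀/L = -18/16 = -9/8 kN
Superposition: R_A = 5/24 kN, R_B = -77/24 kN

R_A = 5/24 kN, R_B = -77/24 kN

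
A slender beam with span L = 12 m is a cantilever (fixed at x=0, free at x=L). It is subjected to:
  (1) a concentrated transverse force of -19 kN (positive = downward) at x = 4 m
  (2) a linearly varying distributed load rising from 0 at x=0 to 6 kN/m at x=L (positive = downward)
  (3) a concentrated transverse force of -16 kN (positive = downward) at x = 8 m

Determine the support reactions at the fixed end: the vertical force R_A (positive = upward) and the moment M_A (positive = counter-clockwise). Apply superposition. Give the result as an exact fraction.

R_A = 1 kN, M_A = 84 kN·m

Load 1 — point force P=-19 kN at a=4 m (b=L-a=8):
  R_A = P = (-19) = -19 kN
  M_A = Pa = (-19)·4 = -76 kN·m
Load 2 — triangular load w₀=6 kN/m (0→w₀ over full span):
  R_A = w₀L/2 = 6·12/2 = 36 kN
  M_A = w₀L²/3 = 6·12²/3 = 288 kN·m
Load 3 — point force P=-16 kN at a=8 m (b=L-a=4):
  R_A = P = (-16) = -16 kN
  M_A = Pa = (-16)·8 = -128 kN·m
Superposition: R_A = 1 kN, M_A = 84 kN·m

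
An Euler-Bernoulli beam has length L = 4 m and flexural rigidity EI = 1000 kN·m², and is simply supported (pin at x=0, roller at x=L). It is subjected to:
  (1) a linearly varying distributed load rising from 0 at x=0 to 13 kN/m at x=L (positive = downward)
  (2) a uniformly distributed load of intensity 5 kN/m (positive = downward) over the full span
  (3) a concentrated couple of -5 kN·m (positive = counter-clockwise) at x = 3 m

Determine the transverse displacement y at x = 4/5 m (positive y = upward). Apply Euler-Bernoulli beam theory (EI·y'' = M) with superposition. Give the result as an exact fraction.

Load 1 — triangular load w₀=13 kN/m (0→w₀ over full span):
  y_1 = -w₀x(7L⁴-10L²x²+3x⁴)/(360LEI) = -13·(4/5)·(7·4⁴-10·4²·(4/5)²+3·(4/5)⁴)/(360·4·1000) = -71552/5859375 m
Load 2 — uniform load w=5 kN/m over full span:
  y_2 = -wx(L³-2Lx²+x³)/(24EI) = -5·(4/5)·(4³-2·4·(4/5)²+(4/5)³)/(24·1000) = -464/46875 m
Load 3 — applied couple M₀=-5 kN·m at a=3 m (b=L-a=1):
  y_3 = (M₀x³/(6L)+C₁x)/EI  [x≤a] with C₁=M₀(3b²-L²)/(6L)=65/24 = ((-5)·(4/5)³/(6·4)+(65/24)·(4/5))/1000 = 103/50000 m
Superposition: y = Σ y_i = -626569/31250000 m ≈ -0.020050 m

y(4/5) = -626569/31250000 m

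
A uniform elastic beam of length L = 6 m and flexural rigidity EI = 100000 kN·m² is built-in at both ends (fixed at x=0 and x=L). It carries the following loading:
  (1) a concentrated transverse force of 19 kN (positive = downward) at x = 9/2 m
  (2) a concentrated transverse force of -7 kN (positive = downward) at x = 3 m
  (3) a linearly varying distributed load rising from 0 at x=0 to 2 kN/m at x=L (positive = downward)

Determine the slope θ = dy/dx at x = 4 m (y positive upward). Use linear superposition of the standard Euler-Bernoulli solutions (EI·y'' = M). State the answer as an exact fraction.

θ(4) = 43/36000000 rad

Load 1 — point force P=19 kN at a=9/2 m (b=L-a=3/2):
  θ_1 = -Pb²x(2aL-(3a+b)x)/(2L³EI)  [x≤a] = -19·(3/2)²·4·(2·(9/2)·6-(3·(9/2)+(3/2))·4)/(2·6³·100000) = 19/800000 rad
Load 2 — point force P=-7 kN at a=3 m (b=L-a=3):
  θ_2 = Pa²(L-x)(2bL-(3b+a)(L-x))/(2L³EI)  [x>a] = (-7)·3²·(6-4)·(2·3·6-(3·3+3)·(6-4))/(2·6³·100000) = -7/200000 rad
Load 3 — triangular load w₀=2 kN/m (0→w₀ over full span):
  θ_3 = -w₀(2x(L-x)(L-2x)(x+2L)+x²(L-x)²)/(120LEI) = -2·(2·4·(6-4)·(6-2·4)·(4+2·6)+4²·(6-4)²)/(120·6·100000) = 7/562500 rad
Superposition: θ = Σ θ_i = 43/36000000 rad ≈ 0.000001 rad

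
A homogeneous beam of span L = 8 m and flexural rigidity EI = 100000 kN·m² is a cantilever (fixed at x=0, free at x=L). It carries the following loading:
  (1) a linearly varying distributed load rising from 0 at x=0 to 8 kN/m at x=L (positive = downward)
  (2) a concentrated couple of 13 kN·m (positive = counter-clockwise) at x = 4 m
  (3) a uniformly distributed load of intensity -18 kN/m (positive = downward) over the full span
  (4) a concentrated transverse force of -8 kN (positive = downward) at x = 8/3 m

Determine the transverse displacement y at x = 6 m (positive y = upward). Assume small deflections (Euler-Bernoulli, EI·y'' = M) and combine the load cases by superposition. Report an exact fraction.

y(6) = 229057/5062500 m

Load 1 — triangular load w₀=8 kN/m (0→w₀ over full span):
  y_1 = (w₀Lx³/12-w₀L²x²/6-w₀x⁵/(120L))/EI = (8·8·6³/12-8·8²·6²/6-8·6⁵/(120·8))/100000 = -2481/125000 m
Load 2 — applied couple M₀=13 kN·m at a=4 m (b=L-a=4):
  y_2 = M₀a(2x-a)/(2EI)  [x>a] = 13·4·(2·6-4)/(2·100000) = 13/6250 m
Load 3 — uniform load w=-18 kN/m over full span:
  y_3 = -wx²(x²-4Lx+6L²)/(24EI) = -(-18)·6²·(6²-4·8·6+6·8²)/(24·100000) = 1539/25000 m
Load 4 — point force P=-8 kN at a=8/3 m (b=L-a=16/3):
  y_4 = -Pa²(3x-a)/(6EI)  [x>a] = -(-8)·(8/3)²·(3·6-(8/3))/(6·100000) = 368/253125 m
Superposition: y = Σ y_i = 229057/5062500 m ≈ 0.045246 m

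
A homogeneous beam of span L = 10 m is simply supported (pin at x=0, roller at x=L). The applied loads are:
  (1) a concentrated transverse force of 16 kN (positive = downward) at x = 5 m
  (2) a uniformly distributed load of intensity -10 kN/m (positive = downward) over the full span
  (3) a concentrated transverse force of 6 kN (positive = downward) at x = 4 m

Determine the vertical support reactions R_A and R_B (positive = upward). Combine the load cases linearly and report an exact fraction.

Load 1 — point force P=16 kN at a=5 m (b=L-a=5):
  R_A = Pb/L = 16·5/10 = 8 kN
  R_B = Pa/L = 16·5/10 = 8 kN
Load 2 — uniform load w=-10 kN/m over full span:
  R_A = wL/2 = (-10)·10/2 = -50 kN
  R_B = wL/2 = (-10)·10/2 = -50 kN
Load 3 — point force P=6 kN at a=4 m (b=L-a=6):
  R_A = Pb/L = 6·6/10 = 18/5 kN
  R_B = Pa/L = 6·4/10 = 12/5 kN
Superposition: R_A = -192/5 kN, R_B = -198/5 kN

R_A = -192/5 kN, R_B = -198/5 kN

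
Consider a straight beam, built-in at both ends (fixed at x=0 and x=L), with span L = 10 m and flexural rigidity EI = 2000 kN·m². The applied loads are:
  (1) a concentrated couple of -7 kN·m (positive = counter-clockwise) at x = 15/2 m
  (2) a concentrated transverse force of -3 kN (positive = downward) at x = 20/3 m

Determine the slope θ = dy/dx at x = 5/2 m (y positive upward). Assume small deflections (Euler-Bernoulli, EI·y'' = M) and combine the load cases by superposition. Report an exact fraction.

θ(5/2) = 157/51200 rad

Load 1 — applied couple M₀=-7 kN·m at a=15/2 m (b=L-a=5/2):
  θ_1 = (R_Ax²/2 - M_Ax)/EI  [x≤a] with R_A=-63/80, M_A=-35/16 = ((-63/80)·(5/2)²/2 - (-35/16)·(5/2))/2000 = 77/51200 rad
Load 2 — point force P=-3 kN at a=20/3 m (b=L-a=10/3):
  θ_2 = -Pb²x(2aL-(3a+b)x)/(2L³EI)  [x≤a] = -(-3)·(10/3)²·(5/2)·(2·(20/3)·10-(3·(20/3)+(10/3))·(5/2))/(2·10³·2000) = 1/640 rad
Superposition: θ = Σ θ_i = 157/51200 rad ≈ 0.003066 rad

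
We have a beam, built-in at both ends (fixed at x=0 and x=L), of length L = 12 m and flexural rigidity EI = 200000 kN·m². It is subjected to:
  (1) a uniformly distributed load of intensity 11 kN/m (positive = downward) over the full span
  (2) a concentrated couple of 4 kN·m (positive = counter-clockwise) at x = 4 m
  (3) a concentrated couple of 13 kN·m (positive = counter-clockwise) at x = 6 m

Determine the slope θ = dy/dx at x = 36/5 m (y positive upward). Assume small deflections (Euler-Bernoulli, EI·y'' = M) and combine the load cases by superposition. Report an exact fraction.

θ(36/5) = 4867/12500000 rad

Load 1 — uniform load w=11 kN/m over full span:
  θ_1 = -wx(L-x)(L-2x)/(12EI) = -11·(36/5)·(12-(36/5))·(12-2·(36/5))/(12·200000) = 297/781250 rad
Load 2 — applied couple M₀=4 kN·m at a=4 m (b=L-a=8):
  θ_2 = (R_Ax²/2 - M_Ax - M₀(x-a))/EI  [x>a] with R_A=4/9, M_A=0 = ((4/9)·(36/5)²/2 - 0·(36/5) - 4·((36/5)-4))/200000 = -1/156250 rad
Load 3 — applied couple M₀=13 kN·m at a=6 m (b=L-a=6):
  θ_3 = (R_Ax²/2 - M_Ax - M₀(x-a))/EI  [x>a] with R_A=13/8, M_A=13/4 = ((13/8)·(36/5)²/2 - (13/4)·(36/5) - 13·((36/5)-6))/200000 = 39/2500000 rad
Superposition: θ = Σ θ_i = 4867/12500000 rad ≈ 0.000389 rad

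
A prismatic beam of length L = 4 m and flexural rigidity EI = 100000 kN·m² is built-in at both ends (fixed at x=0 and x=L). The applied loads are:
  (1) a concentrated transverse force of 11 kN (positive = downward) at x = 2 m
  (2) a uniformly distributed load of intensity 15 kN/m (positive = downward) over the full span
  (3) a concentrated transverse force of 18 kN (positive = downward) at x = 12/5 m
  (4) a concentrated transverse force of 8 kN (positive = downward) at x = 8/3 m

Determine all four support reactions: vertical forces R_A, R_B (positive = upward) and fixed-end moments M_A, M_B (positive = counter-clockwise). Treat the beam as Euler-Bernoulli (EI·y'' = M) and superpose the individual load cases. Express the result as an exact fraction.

Load 1 — point force P=11 kN at a=2 m (b=L-a=2):
  R_A = Pb²(3a+b)/L³ = 11·2²·(3·2+2)/4³ = 11/2 kN
  M_A = Pab²/L² = 11·2·2²/4² = 11/2 kN·m
  R_B = Pa²(a+3b)/L³ = 11·2²·(2+3·2)/4³ = 11/2 kN
  M_B = -Pa²b/L² = -11·2²·2/4² = -11/2 kN·m
Load 2 — uniform load w=15 kN/m over full span:
  R_A = wL/2 = 15·4/2 = 30 kN
  M_A = wL²/12 = 15·4²/12 = 20 kN·m
  R_B = wL/2 = 15·4/2 = 30 kN
  M_B = -wL²/12 = -15·4²/12 = -20 kN·m
Load 3 — point force P=18 kN at a=12/5 m (b=L-a=8/5):
  R_A = Pb²(3a+b)/L³ = 18·(8/5)²·(3·(12/5)+(8/5))/4³ = 792/125 kN
  M_A = Pab²/L² = 18·(12/5)·(8/5)²/4² = 864/125 kN·m
  R_B = Pa²(a+3b)/L³ = 18·(12/5)²·((12/5)+3·(8/5))/4³ = 1458/125 kN
  M_B = -Pa²b/L² = -18·(12/5)²·(8/5)/4² = -1296/125 kN·m
Load 4 — point force P=8 kN at a=8/3 m (b=L-a=4/3):
  R_A = Pb²(3a+b)/L³ = 8·(4/3)²·(3·(8/3)+(4/3))/4³ = 56/27 kN
  M_A = Pab²/L² = 8·(8/3)·(4/3)²/4² = 64/27 kN·m
  R_B = Pa²(a+3b)/L³ = 8·(8/3)²·((8/3)+3·(4/3))/4³ = 160/27 kN
  M_B = -Pa²b/L² = -8·(8/3)²·(4/3)/4² = -128/27 kN·m
Superposition: R_A = 296393/6750 kN, M_A = 234781/6750 kN·m, R_B = 358357/6750 kN, M_B = -274109/6750 kN·m

R_A = 296393/6750 kN, M_A = 234781/6750 kN·m, R_B = 358357/6750 kN, M_B = -274109/6750 kN·m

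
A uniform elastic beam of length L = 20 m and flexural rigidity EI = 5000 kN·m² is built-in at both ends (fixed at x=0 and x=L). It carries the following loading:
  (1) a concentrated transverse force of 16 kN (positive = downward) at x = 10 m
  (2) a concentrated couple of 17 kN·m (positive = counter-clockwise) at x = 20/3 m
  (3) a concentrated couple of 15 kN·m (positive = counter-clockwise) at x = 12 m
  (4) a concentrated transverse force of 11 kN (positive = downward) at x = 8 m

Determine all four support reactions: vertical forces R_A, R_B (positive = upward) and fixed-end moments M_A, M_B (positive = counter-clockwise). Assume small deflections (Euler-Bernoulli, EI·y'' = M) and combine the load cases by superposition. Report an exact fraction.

Load 1 — point force P=16 kN at a=10 m (b=L-a=10):
  R_A = Pb²(3a+b)/L³ = 16·10²·(3·10+10)/20³ = 8 kN
  M_A = Pab²/L² = 16·10·10²/20² = 40 kN·m
  R_B = Pa²(a+3b)/L³ = 16·10²·(10+3·10)/20³ = 8 kN
  M_B = -Pa²b/L² = -16·10²·10/20² = -40 kN·m
Load 2 — applied couple M₀=17 kN·m at a=20/3 m (b=L-a=40/3):
  R_A = 6M₀ab/L³ = 6·17·(20/3)·(40/3)/20³ = 17/15 kN
  M_A = M₀b(2a-b)/L² = 17·(40/3)·(2·(20/3)-(40/3))/20² = 0 kN·m
  R_B = -6M₀ab/L³ = -6·17·(20/3)·(40/3)/20³ = -17/15 kN
  M_B = M₀a(2b-a)/L² = 17·(20/3)·(2·(40/3)-(20/3))/20² = 17/3 kN·m
Load 3 — applied couple M₀=15 kN·m at a=12 m (b=L-a=8):
  R_A = 6M₀ab/L³ = 6·15·12·8/20³ = 27/25 kN
  M_A = M₀b(2a-b)/L² = 15·8·(2·12-8)/20² = 24/5 kN·m
  R_B = -6M₀ab/L³ = -6·15·12·8/20³ = -27/25 kN
  M_B = M₀a(2b-a)/L² = 15·12·(2·8-12)/20² = 9/5 kN·m
Load 4 — point force P=11 kN at a=8 m (b=L-a=12):
  R_A = Pb²(3a+b)/L³ = 11·12²·(3·8+12)/20³ = 891/125 kN
  M_A = Pab²/L² = 11·8·12²/20² = 792/25 kN·m
  R_B = Pa²(a+3b)/L³ = 11·8²·(8+3·12)/20³ = 484/125 kN
  M_B = -Pa²b/L² = -11·8²·12/20² = -528/25 kN·m
Superposition: R_A = 6503/375 kN, M_A = 1912/25 kN·m, R_B = 3622/375 kN, M_B = -4024/75 kN·m

R_A = 6503/375 kN, M_A = 1912/25 kN·m, R_B = 3622/375 kN, M_B = -4024/75 kN·m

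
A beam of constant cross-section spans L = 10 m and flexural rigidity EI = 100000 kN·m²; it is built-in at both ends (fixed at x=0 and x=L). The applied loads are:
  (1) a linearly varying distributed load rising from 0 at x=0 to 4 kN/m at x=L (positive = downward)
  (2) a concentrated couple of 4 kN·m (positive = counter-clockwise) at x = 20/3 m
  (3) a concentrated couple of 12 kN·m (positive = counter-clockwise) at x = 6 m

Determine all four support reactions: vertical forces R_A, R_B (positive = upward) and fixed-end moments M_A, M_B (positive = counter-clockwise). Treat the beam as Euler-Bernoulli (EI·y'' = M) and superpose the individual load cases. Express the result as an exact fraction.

R_A = 3098/375 kN, M_A = 1388/75 kN·m, R_B = 4402/375 kN, M_B = -464/25 kN·m

Load 1 — triangular load w₀=4 kN/m (0→w₀ over full span):
  R_A = 3w₀L/20 = 3·4·10/20 = 6 kN
  M_A = w₀L²/30 = 4·10²/30 = 40/3 kN·m
  R_B = 7w₀L/20 = 7·4·10/20 = 14 kN
  M_B = -w₀L²/20 = -4·10²/20 = -20 kN·m
Load 2 — applied couple M₀=4 kN·m at a=20/3 m (b=L-a=10/3):
  R_A = 6M₀ab/L³ = 6·4·(20/3)·(10/3)/10³ = 8/15 kN
  M_A = M₀b(2a-b)/L² = 4·(10/3)·(2·(20/3)-(10/3))/10² = 4/3 kN·m
  R_B = -6M₀ab/L³ = -6·4·(20/3)·(10/3)/10³ = -8/15 kN
  M_B = M₀a(2b-a)/L² = 4·(20/3)·(2·(10/3)-(20/3))/10² = 0 kN·m
Load 3 — applied couple M₀=12 kN·m at a=6 m (b=L-a=4):
  R_A = 6M₀ab/L³ = 6·12·6·4/10³ = 216/125 kN
  M_A = M₀b(2a-b)/L² = 12·4·(2·6-4)/10² = 96/25 kN·m
  R_B = -6M₀ab/L³ = -6·12·6·4/10³ = -216/125 kN
  M_B = M₀a(2b-a)/L² = 12·6·(2·4-6)/10² = 36/25 kN·m
Superposition: R_A = 3098/375 kN, M_A = 1388/75 kN·m, R_B = 4402/375 kN, M_B = -464/25 kN·m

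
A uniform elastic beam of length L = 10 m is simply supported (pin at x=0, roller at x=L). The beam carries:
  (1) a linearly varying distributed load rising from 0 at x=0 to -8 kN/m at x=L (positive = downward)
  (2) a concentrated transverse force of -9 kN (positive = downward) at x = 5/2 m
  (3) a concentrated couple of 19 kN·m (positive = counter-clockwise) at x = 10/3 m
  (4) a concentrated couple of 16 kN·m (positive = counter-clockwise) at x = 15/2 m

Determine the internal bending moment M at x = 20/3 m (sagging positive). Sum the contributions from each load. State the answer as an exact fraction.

M(20/3) = -8513/162 kN·m

Load 1 — triangular load w₀=-8 kN/m (0→w₀ over full span):
  M_1 = w₀Lx/6 - w₀x³/(6L) = (-8)·10·(20/3)/6 - (-8)·(20/3)³/(6·10) = -4000/81 kN·m
Load 2 — point force P=-9 kN at a=5/2 m (b=L-a=15/2):
  M_2 = Pa(L-x)/L  [x>a] = (-9)·(5/2)·(10-(20/3))/10 = -15/2 kN·m
Load 3 — applied couple M₀=19 kN·m at a=10/3 m (b=L-a=20/3):
  M_3 = M₀x/L - M₀  [x>a] = 19·(20/3)/10 - 19 = -19/3 kN·m
Load 4 — applied couple M₀=16 kN·m at a=15/2 m (b=L-a=5/2):
  M_4 = M₀x/L  [x≤a] = 16·(20/3)/10 = 32/3 kN·m
Superposition: M = Σ M_i = -8513/162 kN·m ≈ -52.549383 kN·m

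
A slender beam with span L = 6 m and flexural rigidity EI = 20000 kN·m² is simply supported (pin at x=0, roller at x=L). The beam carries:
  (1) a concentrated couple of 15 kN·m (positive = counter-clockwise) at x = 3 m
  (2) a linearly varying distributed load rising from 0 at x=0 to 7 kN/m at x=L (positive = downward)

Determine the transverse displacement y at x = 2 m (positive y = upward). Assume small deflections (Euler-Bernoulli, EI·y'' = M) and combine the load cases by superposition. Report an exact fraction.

Load 1 — applied couple M₀=15 kN·m at a=3 m (b=L-a=3):
  y_1 = (M₀x³/(6L)+C₁x)/EI  [x≤a] with C₁=M₀(3b²-L²)/(6L)=-15/4 = (15·2³/(6·6)+(-15/4)·2)/20000 = -1/4800 m
Load 2 — triangular load w₀=7 kN/m (0→w₀ over full span):
  y_2 = -w₀x(7L⁴-10L²x²+3x⁴)/(360LEI) = -7·2·(7·6⁴-10·6²·2²+3·2⁴)/(360·6·20000) = -14/5625 m
Superposition: y = Σ y_i = -971/360000 m ≈ -0.002697 m

y(2) = -971/360000 m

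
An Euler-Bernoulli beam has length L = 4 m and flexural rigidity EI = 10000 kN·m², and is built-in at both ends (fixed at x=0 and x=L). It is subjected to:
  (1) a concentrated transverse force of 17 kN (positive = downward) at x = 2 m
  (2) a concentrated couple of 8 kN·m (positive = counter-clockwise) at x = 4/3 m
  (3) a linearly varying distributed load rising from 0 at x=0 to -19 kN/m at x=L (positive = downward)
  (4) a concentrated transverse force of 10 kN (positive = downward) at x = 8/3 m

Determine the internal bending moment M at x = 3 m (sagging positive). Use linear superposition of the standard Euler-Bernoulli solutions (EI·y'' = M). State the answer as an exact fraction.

Load 1 — point force P=17 kN at a=2 m (b=L-a=2):
  M_1 = Pa²(a+3b)(L-x)/L³ - Pa²b/L²  [x>a] = 17·2²·(2+3·2)·(4-3)/4³ - 17·2²·2/4² = 0 kN·m
Load 2 — applied couple M₀=8 kN·m at a=4/3 m (b=L-a=8/3):
  M_2 = R_Ax - M_A - M₀  [x>a] with R_A=8/3, M_A=0 = (8/3)·3 - 0 - 8 = 0 kN·m
Load 3 — triangular load w₀=-19 kN/m (0→w₀ over full span):
  M_3 = 3w₀Lx/20 - w₀L²/30 - w₀x³/(6L) = 3·(-19)·4·3/20 - (-19)·4²/30 - (-19)·3³/(6·4) = -323/120 kN·m
Load 4 — point force P=10 kN at a=8/3 m (b=L-a=4/3):
  M_4 = Pa²(a+3b)(L-x)/L³ - Pa²b/L²  [x>a] = 10·(8/3)²·((8/3)+3·(4/3))·(4-3)/4³ - 10·(8/3)²·(4/3)/4² = 40/27 kN·m
Superposition: M = Σ M_i = -1307/1080 kN·m ≈ -1.210185 kN·m

M(3) = -1307/1080 kN·m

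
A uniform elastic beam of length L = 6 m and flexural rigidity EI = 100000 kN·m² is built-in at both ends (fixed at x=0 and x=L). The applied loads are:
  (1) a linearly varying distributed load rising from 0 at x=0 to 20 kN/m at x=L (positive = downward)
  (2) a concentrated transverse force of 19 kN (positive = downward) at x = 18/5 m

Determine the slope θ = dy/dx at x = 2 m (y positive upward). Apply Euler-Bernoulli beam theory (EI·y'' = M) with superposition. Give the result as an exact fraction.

θ(2) = -3197/14062500 rad

Load 1 — triangular load w₀=20 kN/m (0→w₀ over full span):
  θ_1 = -w₀(2x(L-x)(L-2x)(x+2L)+x²(L-x)²)/(120LEI) = -20·(2·2·(6-2)·(6-2·2)·(2+2·6)+2²·(6-2)²)/(120·6·100000) = -4/28125 rad
Load 2 — point force P=19 kN at a=18/5 m (b=L-a=12/5):
  θ_2 = -Pb²x(2aL-(3a+b)x)/(2L³EI)  [x≤a] = -19·(12/5)²·2·(2·(18/5)·6-(3·(18/5)+(12/5))·2)/(2·6³·100000) = -133/1562500 rad
Superposition: θ = Σ θ_i = -3197/14062500 rad ≈ -0.000227 rad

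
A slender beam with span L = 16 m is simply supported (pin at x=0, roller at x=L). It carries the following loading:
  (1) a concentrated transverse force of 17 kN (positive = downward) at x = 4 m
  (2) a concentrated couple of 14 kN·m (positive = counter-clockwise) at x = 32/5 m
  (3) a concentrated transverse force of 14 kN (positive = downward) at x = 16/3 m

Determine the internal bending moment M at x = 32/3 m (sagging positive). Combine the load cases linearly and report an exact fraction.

M(32/3) = 386/9 kN·m

Load 1 — point force P=17 kN at a=4 m (b=L-a=12):
  M_1 = Pa(L-x)/L  [x>a] = 17·4·(16-(32/3))/16 = 68/3 kN·m
Load 2 — applied couple M₀=14 kN·m at a=32/5 m (b=L-a=48/5):
  M_2 = M₀x/L - M₀  [x>a] = 14·(32/3)/16 - 14 = -14/3 kN·m
Load 3 — point force P=14 kN at a=16/3 m (b=L-a=32/3):
  M_3 = Pa(L-x)/L  [x>a] = 14·(16/3)·(16-(32/3))/16 = 224/9 kN·m
Superposition: M = Σ M_i = 386/9 kN·m ≈ 42.888889 kN·m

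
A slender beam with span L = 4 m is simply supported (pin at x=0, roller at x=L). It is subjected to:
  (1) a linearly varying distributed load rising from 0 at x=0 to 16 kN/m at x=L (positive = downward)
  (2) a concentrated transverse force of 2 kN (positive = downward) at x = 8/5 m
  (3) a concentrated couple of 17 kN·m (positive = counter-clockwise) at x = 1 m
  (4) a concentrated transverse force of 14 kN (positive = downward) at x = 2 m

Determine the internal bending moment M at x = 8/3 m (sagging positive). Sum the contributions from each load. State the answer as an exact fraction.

M(8/3) = 8317/405 kN·m

Load 1 — triangular load w₀=16 kN/m (0→w₀ over full span):
  M_1 = w₀Lx/6 - w₀x³/(6L) = 16·4·(8/3)/6 - 16·(8/3)³/(6·4) = 1280/81 kN·m
Load 2 — point force P=2 kN at a=8/5 m (b=L-a=12/5):
  M_2 = Pa(L-x)/L  [x>a] = 2·(8/5)·(4-(8/3))/4 = 16/15 kN·m
Load 3 — applied couple M₀=17 kN·m at a=1 m (b=L-a=3):
  M_3 = M₀x/L - M₀  [x>a] = 17·(8/3)/4 - 17 = -17/3 kN·m
Load 4 — point force P=14 kN at a=2 m (b=L-a=2):
  M_4 = Pa(L-x)/L  [x>a] = 14·2·(4-(8/3))/4 = 28/3 kN·m
Superposition: M = Σ M_i = 8317/405 kN·m ≈ 20.535802 kN·m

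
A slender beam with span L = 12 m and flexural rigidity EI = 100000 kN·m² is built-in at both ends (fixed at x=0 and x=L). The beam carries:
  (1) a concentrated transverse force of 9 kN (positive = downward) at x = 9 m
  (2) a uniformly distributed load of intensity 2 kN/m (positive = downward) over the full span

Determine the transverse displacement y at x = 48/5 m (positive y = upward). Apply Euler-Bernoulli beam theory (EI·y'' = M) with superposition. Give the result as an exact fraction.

Load 1 — point force P=9 kN at a=9 m (b=L-a=3):
  y_1 = -Pa²(L-x)²(3bL-(3b+a)(L-x))/(6L³EI)  [x>a] = -9·9²·(12-(48/5))²·(3·3·12-(3·3+9)·(12-(48/5)))/(6·12³·100000) = -6561/25000000 m
Load 2 — uniform load w=2 kN/m over full span:
  y_2 = -wx²(L-x)²/(24EI) = -2·(48/5)²·(12-(48/5))²/(24·100000) = -864/1953125 m
Superposition: y = Σ y_i = -88101/125000000 m ≈ -0.000705 m

y(48/5) = -88101/125000000 m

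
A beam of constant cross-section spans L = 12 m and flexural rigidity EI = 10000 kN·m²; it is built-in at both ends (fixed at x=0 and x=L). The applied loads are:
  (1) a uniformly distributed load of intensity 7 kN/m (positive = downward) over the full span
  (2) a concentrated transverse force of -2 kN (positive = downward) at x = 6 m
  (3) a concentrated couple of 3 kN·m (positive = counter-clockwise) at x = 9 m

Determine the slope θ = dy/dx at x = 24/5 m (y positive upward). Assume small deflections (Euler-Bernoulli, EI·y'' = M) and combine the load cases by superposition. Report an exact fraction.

θ(24/5) = -11691/2500000 rad

Load 1 — uniform load w=7 kN/m over full span:
  θ_1 = -wx(L-x)(L-2x)/(12EI) = -7·(24/5)·(12-(24/5))·(12-2·(24/5))/(12·10000) = -378/78125 rad
Load 2 — point force P=-2 kN at a=6 m (b=L-a=6):
  θ_2 = -Pb²x(2aL-(3a+b)x)/(2L³EI)  [x≤a] = -(-2)·6²·(24/5)·(2·6·12-(3·6+6)·(24/5))/(2·12³·10000) = 9/31250 rad
Load 3 — applied couple M₀=3 kN·m at a=9 m (b=L-a=3):
  θ_3 = (R_Ax²/2 - M_Ax)/EI  [x≤a] with R_A=9/32, M_A=15/16 = ((9/32)·(24/5)²/2 - (15/16)·(24/5))/10000 = -63/500000 rad
Superposition: θ = Σ θ_i = -11691/2500000 rad ≈ -0.004676 rad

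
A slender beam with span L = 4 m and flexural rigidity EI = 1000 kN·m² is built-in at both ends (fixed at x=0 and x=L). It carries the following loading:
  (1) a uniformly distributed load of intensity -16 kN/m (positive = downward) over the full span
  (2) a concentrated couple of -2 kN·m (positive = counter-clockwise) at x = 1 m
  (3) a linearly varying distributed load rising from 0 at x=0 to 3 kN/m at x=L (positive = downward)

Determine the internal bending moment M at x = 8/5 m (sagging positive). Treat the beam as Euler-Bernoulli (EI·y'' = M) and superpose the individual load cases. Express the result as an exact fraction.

M(8/5) = -23681/3000 kN·m

Load 1 — uniform load w=-16 kN/m over full span:
  M_1 = wLx/2 - wL²/12 - wx²/2 = (-16)·4·(8/5)/2 - (-16)·4²/12 - (-16)·(8/5)²/2 = -704/75 kN·m
Load 2 — applied couple M₀=-2 kN·m at a=1 m (b=L-a=3):
  M_2 = R_Ax - M_A - M₀  [x>a] with R_A=-9/16, M_A=3/8 = (-9/16)·(8/5) - (3/8) - (-2) = 29/40 kN·m
Load 3 — triangular load w₀=3 kN/m (0→w₀ over full span):
  M_3 = 3w₀Lx/20 - w₀L²/30 - w₀x³/(6L) = 3·3·4·(8/5)/20 - 3·4²/30 - 3·(8/5)³/(6·4) = 96/125 kN·m
Superposition: M = Σ M_i = -23681/3000 kN·m ≈ -7.893667 kN·m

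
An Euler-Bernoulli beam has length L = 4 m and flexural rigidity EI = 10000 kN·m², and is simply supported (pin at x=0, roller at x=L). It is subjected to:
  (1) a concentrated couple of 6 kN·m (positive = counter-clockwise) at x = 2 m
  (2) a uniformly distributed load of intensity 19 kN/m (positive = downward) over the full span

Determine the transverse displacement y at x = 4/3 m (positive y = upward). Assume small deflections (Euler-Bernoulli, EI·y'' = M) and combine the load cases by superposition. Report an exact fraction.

y(4/3) = -3389/607500 m

Load 1 — applied couple M₀=6 kN·m at a=2 m (b=L-a=2):
  y_1 = (M₀x³/(6L)+C₁x)/EI  [x≤a] with C₁=M₀(3b²-L²)/(6L)=-1 = (6·(4/3)³/(6·4)+(-1)·(4/3))/10000 = -1/13500 m
Load 2 — uniform load w=19 kN/m over full span:
  y_2 = -wx(L³-2Lx²+x³)/(24EI) = -19·(4/3)·(4³-2·4·(4/3)²+(4/3)³)/(24·10000) = -836/151875 m
Superposition: y = Σ y_i = -3389/607500 m ≈ -0.005579 m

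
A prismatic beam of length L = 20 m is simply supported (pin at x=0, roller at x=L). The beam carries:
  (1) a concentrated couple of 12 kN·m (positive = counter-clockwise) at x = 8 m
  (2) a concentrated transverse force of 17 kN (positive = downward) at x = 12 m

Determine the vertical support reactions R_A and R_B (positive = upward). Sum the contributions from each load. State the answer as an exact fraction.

R_A = 37/5 kN, R_B = 48/5 kN

Load 1 — applied couple M₀=12 kN·m at a=8 m (b=L-a=12):
  R_A = M₀/L = 12/20 = 3/5 kN
  R_B = -M₀/L = -12/20 = -3/5 kN
Load 2 — point force P=17 kN at a=12 m (b=L-a=8):
  R_A = Pb/L = 17·8/20 = 34/5 kN
  R_B = Pa/L = 17·12/20 = 51/5 kN
Superposition: R_A = 37/5 kN, R_B = 48/5 kN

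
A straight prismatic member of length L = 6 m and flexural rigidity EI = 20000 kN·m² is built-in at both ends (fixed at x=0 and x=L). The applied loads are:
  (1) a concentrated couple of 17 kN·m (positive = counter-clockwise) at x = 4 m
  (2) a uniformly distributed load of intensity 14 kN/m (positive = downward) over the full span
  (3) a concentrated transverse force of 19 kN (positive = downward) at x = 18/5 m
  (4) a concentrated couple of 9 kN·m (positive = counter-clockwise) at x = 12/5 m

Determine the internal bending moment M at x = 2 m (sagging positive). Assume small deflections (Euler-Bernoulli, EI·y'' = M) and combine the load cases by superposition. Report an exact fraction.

Load 1 — applied couple M₀=17 kN·m at a=4 m (b=L-a=2):
  M_1 = R_Ax - M_A  [x≤a] with R_A=34/9, M_A=17/3 = (34/9)·2 - (17/3) = 17/9 kN·m
Load 2 — uniform load w=14 kN/m over full span:
  M_2 = wLx/2 - wL²/12 - wx²/2 = 14·6·2/2 - 14·6²/12 - 14·2²/2 = 14 kN·m
Load 3 — point force P=19 kN at a=18/5 m (b=L-a=12/5):
  M_3 = Pb²(3a+b)x/L³ - Pab²/L²  [x≤a] = 19·(12/5)²·(3·(18/5)+(12/5))·2/6³ - 19·(18/5)·(12/5)²/6² = 304/125 kN·m
Load 4 — applied couple M₀=9 kN·m at a=12/5 m (b=L-a=18/5):
  M_4 = R_Ax - M_A  [x≤a] with R_A=54/25, M_A=27/25 = (54/25)·2 - (27/25) = 81/25 kN·m
Superposition: M = Σ M_i = 24256/1125 kN·m ≈ 21.560889 kN·m

M(2) = 24256/1125 kN·m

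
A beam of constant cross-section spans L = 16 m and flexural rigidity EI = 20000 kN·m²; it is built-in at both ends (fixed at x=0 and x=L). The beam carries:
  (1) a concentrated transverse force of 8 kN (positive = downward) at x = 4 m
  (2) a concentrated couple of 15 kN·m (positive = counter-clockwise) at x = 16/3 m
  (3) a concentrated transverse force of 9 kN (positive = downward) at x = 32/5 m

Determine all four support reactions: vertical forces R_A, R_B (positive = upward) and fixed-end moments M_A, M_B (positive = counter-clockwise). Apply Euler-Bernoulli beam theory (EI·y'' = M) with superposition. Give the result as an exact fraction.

R_A = 1729/125 kN, M_A = 4842/125 kN·m, R_B = 396/125 kN, M_B = -1853/125 kN·m

Load 1 — point force P=8 kN at a=4 m (b=L-a=12):
  R_A = Pb²(3a+b)/L³ = 8·12²·(3·4+12)/16³ = 27/4 kN
  M_A = Pab²/L² = 8·4·12²/16² = 18 kN·m
  R_B = Pa²(a+3b)/L³ = 8·4²·(4+3·12)/16³ = 5/4 kN
  M_B = -Pa²b/L² = -8·4²·12/16² = -6 kN·m
Load 2 — applied couple M₀=15 kN·m at a=16/3 m (b=L-a=32/3):
  R_A = 6M₀ab/L³ = 6·15·(16/3)·(32/3)/16³ = 5/4 kN
  M_A = M₀b(2a-b)/L² = 15·(32/3)·(2·(16/3)-(32/3))/16² = 0 kN·m
  R_B = -6M₀ab/L³ = -6·15·(16/3)·(32/3)/16³ = -5/4 kN
  M_B = M₀a(2b-a)/L² = 15·(16/3)·(2·(32/3)-(16/3))/16² = 5 kN·m
Load 3 — point force P=9 kN at a=32/5 m (b=L-a=48/5):
  R_A = Pb²(3a+b)/L³ = 9·(48/5)²·(3·(32/5)+(48/5))/16³ = 729/125 kN
  M_A = Pab²/L² = 9·(32/5)·(48/5)²/16² = 2592/125 kN·m
  R_B = Pa²(a+3b)/L³ = 9·(32/5)²·((32/5)+3·(48/5))/16³ = 396/125 kN
  M_B = -Pa²b/L² = -9·(32/5)²·(48/5)/16² = -1728/125 kN·m
Superposition: R_A = 1729/125 kN, M_A = 4842/125 kN·m, R_B = 396/125 kN, M_B = -1853/125 kN·m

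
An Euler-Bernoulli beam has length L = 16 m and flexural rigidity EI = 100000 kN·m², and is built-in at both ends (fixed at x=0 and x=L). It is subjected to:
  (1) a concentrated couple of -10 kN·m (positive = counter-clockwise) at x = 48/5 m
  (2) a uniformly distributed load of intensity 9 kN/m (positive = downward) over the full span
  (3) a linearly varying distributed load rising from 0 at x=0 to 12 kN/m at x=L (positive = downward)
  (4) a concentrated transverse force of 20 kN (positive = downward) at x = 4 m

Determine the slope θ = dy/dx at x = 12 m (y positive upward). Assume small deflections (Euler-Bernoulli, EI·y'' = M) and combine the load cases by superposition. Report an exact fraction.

θ(12) = 2587/500000 rad

Load 1 — applied couple M₀=-10 kN·m at a=48/5 m (b=L-a=32/5):
  θ_1 = (R_Ax²/2 - M_Ax - M₀(x-a))/EI  [x>a] with R_A=-9/10, M_A=-16/5 = ((-9/10)·12²/2 - (-16/5)·12 - (-10)·(12-(48/5)))/100000 = -3/125000 rad
Load 2 — uniform load w=9 kN/m over full span:
  θ_2 = -wx(L-x)(L-2x)/(12EI) = -9·12·(16-12)·(16-2·12)/(12·100000) = 9/3125 rad
Load 3 — triangular load w₀=12 kN/m (0→w₀ over full span):
  θ_3 = -w₀(2x(L-x)(L-2x)(x+2L)+x²(L-x)²)/(120LEI) = -12·(2·12·(16-12)·(16-2·12)·(12+2·16)+12²·(16-12)²)/(120·16·100000) = 123/62500 rad
Load 4 — point force P=20 kN at a=4 m (b=L-a=12):
  θ_4 = Pa²(L-x)(2bL-(3b+a)(L-x))/(2L³EI)  [x>a] = 20·4²·(16-12)·(2·12·16-(3·12+4)·(16-12))/(2·16³·100000) = 7/20000 rad
Superposition: θ = Σ θ_i = 2587/500000 rad ≈ 0.005174 rad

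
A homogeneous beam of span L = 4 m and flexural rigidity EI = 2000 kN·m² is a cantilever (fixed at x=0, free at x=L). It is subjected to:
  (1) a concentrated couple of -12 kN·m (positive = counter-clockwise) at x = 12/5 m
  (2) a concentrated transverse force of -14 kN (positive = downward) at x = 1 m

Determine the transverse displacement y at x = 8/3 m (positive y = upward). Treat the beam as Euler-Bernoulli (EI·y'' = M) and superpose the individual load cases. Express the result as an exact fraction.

Load 1 — applied couple M₀=-12 kN·m at a=12/5 m (b=L-a=8/5):
  y_1 = M₀a(2x-a)/(2EI)  [x>a] = (-12)·(12/5)·(2·(8/3)-(12/5))/(2·2000) = -66/3125 m
Load 2 — point force P=-14 kN at a=1 m (b=L-a=3):
  y_2 = -Pa²(3x-a)/(6EI)  [x>a] = -(-14)·1²·(3·(8/3)-1)/(6·2000) = 49/6000 m
Superposition: y = Σ y_i = -1943/150000 m ≈ -0.012953 m

y(8/3) = -1943/150000 m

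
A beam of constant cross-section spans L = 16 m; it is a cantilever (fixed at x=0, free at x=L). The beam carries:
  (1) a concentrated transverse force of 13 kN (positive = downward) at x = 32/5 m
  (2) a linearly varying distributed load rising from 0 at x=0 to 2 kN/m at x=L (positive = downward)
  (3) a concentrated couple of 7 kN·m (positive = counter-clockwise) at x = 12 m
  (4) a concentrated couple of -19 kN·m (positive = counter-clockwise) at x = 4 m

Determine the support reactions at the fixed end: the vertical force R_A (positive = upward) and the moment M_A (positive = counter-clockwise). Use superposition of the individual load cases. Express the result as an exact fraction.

R_A = 29 kN, M_A = 3988/15 kN·m

Load 1 — point force P=13 kN at a=32/5 m (b=L-a=48/5):
  R_A = P = 13 kN
  M_A = Pa = 13·(32/5) = 416/5 kN·m
Load 2 — triangular load w₀=2 kN/m (0→w₀ over full span):
  R_A = w₀L/2 = 2·16/2 = 16 kN
  M_A = w₀L²/3 = 2·16²/3 = 512/3 kN·m
Load 3 — applied couple M₀=7 kN·m at a=12 m (b=L-a=4):
  R_A = 0 kN
  M_A = -M₀ = -7 kN·m
Load 4 — applied couple M₀=-19 kN·m at a=4 m (b=L-a=12):
  R_A = 0 kN
  M_A = -M₀ = -(-19) = 19 kN·m
Superposition: R_A = 29 kN, M_A = 3988/15 kN·m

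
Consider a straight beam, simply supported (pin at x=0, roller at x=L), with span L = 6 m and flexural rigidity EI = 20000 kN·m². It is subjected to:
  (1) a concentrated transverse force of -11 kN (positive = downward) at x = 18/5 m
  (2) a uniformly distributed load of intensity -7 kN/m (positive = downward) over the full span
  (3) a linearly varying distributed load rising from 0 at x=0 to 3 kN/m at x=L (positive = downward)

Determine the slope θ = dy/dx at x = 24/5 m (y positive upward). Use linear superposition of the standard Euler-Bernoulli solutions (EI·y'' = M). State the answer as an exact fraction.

Load 1 — point force P=-11 kN at a=18/5 m (b=L-a=12/5):
  θ_1 = -Pa(2L²-6Lx+3x²+a²)/(6LEI)  [x>a] = -(-11)·(18/5)·(2·6²-6·6·(24/5)+3·(24/5)²+(18/5)²)/(6·6·20000) = -1287/1250000 rad
Load 2 — uniform load w=-7 kN/m over full span:
  θ_2 = -w(L³-6Lx²+4x³)/(24EI) = -(-7)·(6³-6·6·(24/5)²+4·(24/5)³)/(24·20000) = -6237/2500000 rad
Load 3 — triangular load w₀=3 kN/m (0→w₀ over full span):
  θ_3 = -w₀(7L⁴-30L²x²+15x⁴)/(360LEI) = -3·(7·6⁴-30·6²·(24/5)²+15·(24/5)⁴)/(360·6·20000) = 6813/12500000 rad
Superposition: θ = Σ θ_i = -18621/6250000 rad ≈ -0.002979 rad

θ(24/5) = -18621/6250000 rad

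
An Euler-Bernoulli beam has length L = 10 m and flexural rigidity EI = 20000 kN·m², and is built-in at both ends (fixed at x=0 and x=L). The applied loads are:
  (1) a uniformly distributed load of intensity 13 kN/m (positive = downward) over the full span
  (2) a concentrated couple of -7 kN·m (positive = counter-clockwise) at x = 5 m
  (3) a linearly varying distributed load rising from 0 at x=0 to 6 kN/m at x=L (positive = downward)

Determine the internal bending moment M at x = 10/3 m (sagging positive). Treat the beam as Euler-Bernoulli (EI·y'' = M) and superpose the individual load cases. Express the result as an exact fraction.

M(10/3) = 4391/108 kN·m

Load 1 — uniform load w=13 kN/m over full span:
  M_1 = wLx/2 - wL²/12 - wx²/2 = 13·10·(10/3)/2 - 13·10²/12 - 13·(10/3)²/2 = 325/9 kN·m
Load 2 — applied couple M₀=-7 kN·m at a=5 m (b=L-a=5):
  M_2 = R_Ax - M_A  [x≤a] with R_A=-21/20, M_A=-7/4 = (-21/20)·(10/3) - (-7/4) = -7/4 kN·m
Load 3 — triangular load w₀=6 kN/m (0→w₀ over full span):
  M_3 = 3w₀Lx/20 - w₀L²/30 - w₀x³/(6L) = 3·6·10·(10/3)/20 - 6·10²/30 - 6·(10/3)³/(6·10) = 170/27 kN·m
Superposition: M = Σ M_i = 4391/108 kN·m ≈ 40.657407 kN·m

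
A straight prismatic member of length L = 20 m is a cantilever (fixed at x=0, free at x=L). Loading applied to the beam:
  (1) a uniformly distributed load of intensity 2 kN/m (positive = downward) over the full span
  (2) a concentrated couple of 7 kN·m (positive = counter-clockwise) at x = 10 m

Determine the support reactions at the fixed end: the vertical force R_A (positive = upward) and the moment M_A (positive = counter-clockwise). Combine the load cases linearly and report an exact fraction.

R_A = 40 kN, M_A = 393 kN·m

Load 1 — uniform load w=2 kN/m over full span:
  R_A = wL = 2·20 = 40 kN
  M_A = wL²/2 = 2·20²/2 = 400 kN·m
Load 2 — applied couple M₀=7 kN·m at a=10 m (b=L-a=10):
  R_A = 0 kN
  M_A = -M₀ = -7 kN·m
Superposition: R_A = 40 kN, M_A = 393 kN·m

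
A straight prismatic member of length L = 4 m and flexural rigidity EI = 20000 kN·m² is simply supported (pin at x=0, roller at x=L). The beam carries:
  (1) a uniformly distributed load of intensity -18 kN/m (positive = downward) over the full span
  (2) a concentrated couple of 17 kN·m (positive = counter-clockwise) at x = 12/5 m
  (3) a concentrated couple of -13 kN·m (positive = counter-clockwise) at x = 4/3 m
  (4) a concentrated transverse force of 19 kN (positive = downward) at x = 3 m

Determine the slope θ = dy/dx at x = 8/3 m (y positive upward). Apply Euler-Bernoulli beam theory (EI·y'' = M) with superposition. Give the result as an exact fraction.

θ(8/3) = -18943/36000000 rad

Load 1 — uniform load w=-18 kN/m over full span:
  θ_1 = -w(L³-6Lx²+4x³)/(24EI) = -(-18)·(4³-6·4·(8/3)²+4·(8/3)³)/(24·20000) = -13/11250 rad
Load 2 — applied couple M₀=17 kN·m at a=12/5 m (b=L-a=8/5):
  θ_2 = (M₀x²/(2L)-M₀(x-a)+C₁)/EI  [x>a] with C₁=M₀(3b²-L²)/(6L)=-442/75 = (17·(8/3)²/(2·4)-17·((8/3)-(12/5))+(-442/75))/20000 = 527/2250000 rad
Load 3 — applied couple M₀=-13 kN·m at a=4/3 m (b=L-a=8/3):
  θ_3 = (M₀x²/(2L)-M₀(x-a)+C₁)/EI  [x>a] with C₁=M₀(3b²-L²)/(6L)=-26/9 = ((-13)·(8/3)²/(2·4)-(-13)·((8/3)-(4/3))+(-26/9))/20000 = 13/90000 rad
Load 4 — point force P=19 kN at a=3 m (b=L-a=1):
  θ_4 = -Pb(L²-b²-3x²)/(6LEI)  [x≤a] = -19·1·(4²-1²-3·(8/3)²)/(6·4·20000) = 361/1440000 rad
Superposition: θ = Σ θ_i = -18943/36000000 rad ≈ -0.000526 rad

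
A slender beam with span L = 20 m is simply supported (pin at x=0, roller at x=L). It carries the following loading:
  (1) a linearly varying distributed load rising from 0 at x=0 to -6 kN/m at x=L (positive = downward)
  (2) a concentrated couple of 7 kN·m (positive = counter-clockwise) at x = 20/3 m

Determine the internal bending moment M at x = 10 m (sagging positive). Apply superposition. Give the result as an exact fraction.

M(10) = -307/2 kN·m

Load 1 — triangular load w₀=-6 kN/m (0→w₀ over full span):
  M_1 = w₀Lx/6 - w₀x³/(6L) = (-6)·20·10/6 - (-6)·10³/(6·20) = -150 kN·m
Load 2 — applied couple M₀=7 kN·m at a=20/3 m (b=L-a=40/3):
  M_2 = M₀x/L - M₀  [x>a] = 7·10/20 - 7 = -7/2 kN·m
Superposition: M = Σ M_i = -307/2 kN·m ≈ -153.500000 kN·m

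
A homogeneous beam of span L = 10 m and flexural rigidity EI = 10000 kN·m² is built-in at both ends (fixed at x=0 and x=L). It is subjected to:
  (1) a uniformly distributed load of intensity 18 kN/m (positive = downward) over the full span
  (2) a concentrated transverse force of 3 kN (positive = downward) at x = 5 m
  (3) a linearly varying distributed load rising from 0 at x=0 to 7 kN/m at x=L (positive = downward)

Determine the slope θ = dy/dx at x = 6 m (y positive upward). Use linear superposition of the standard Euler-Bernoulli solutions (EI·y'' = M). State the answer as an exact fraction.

Load 1 — uniform load w=18 kN/m over full span:
  θ_1 = -wx(L-x)(L-2x)/(12EI) = -18·6·(10-6)·(10-2·6)/(12·10000) = 9/1250 rad
Load 2 — point force P=3 kN at a=5 m (b=L-a=5):
  θ_2 = Pa²(L-x)(2bL-(3b+a)(L-x))/(2L³EI)  [x>a] = 3·5²·(10-6)·(2·5·10-(3·5+5)·(10-6))/(2·10³·10000) = 3/10000 rad
Load 3 — triangular load w₀=7 kN/m (0→w₀ over full span):
  θ_3 = -w₀(2x(L-x)(L-2x)(x+2L)+x²(L-x)²)/(120LEI) = -7·(2·6·(10-6)·(10-2·6)·(6+2·10)+6²·(10-6)²)/(120·10·10000) = 7/6250 rad
Superposition: θ = Σ θ_i = 431/50000 rad ≈ 0.008620 rad

θ(6) = 431/50000 rad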